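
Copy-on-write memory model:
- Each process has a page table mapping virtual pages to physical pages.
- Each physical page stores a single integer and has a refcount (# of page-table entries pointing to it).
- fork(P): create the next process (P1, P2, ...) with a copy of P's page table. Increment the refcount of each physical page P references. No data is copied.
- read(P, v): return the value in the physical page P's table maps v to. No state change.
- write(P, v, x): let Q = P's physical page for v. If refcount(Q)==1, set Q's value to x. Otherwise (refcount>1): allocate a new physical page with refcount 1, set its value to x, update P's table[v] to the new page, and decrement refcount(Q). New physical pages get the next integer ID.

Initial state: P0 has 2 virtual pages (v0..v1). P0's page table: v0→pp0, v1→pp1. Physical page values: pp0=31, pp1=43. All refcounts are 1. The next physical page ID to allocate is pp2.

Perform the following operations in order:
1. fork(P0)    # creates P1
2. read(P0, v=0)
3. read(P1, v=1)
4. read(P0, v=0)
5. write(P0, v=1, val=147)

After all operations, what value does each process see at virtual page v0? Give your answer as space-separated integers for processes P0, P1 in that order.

Op 1: fork(P0) -> P1. 2 ppages; refcounts: pp0:2 pp1:2
Op 2: read(P0, v0) -> 31. No state change.
Op 3: read(P1, v1) -> 43. No state change.
Op 4: read(P0, v0) -> 31. No state change.
Op 5: write(P0, v1, 147). refcount(pp1)=2>1 -> COPY to pp2. 3 ppages; refcounts: pp0:2 pp1:1 pp2:1
P0: v0 -> pp0 = 31
P1: v0 -> pp0 = 31

Answer: 31 31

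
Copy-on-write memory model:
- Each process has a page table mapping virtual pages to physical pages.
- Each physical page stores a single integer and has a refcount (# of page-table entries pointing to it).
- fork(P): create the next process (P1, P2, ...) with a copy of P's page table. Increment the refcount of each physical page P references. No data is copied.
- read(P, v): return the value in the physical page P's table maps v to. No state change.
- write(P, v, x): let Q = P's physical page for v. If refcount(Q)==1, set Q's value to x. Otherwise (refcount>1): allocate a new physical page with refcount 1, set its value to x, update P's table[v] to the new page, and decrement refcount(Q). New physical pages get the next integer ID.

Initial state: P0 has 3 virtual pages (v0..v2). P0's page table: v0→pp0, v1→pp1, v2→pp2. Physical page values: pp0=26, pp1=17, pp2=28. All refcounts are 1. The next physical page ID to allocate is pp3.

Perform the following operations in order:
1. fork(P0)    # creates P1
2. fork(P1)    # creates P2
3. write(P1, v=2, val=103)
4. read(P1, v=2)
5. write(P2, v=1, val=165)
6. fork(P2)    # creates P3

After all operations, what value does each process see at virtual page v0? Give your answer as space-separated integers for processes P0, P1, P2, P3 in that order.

Op 1: fork(P0) -> P1. 3 ppages; refcounts: pp0:2 pp1:2 pp2:2
Op 2: fork(P1) -> P2. 3 ppages; refcounts: pp0:3 pp1:3 pp2:3
Op 3: write(P1, v2, 103). refcount(pp2)=3>1 -> COPY to pp3. 4 ppages; refcounts: pp0:3 pp1:3 pp2:2 pp3:1
Op 4: read(P1, v2) -> 103. No state change.
Op 5: write(P2, v1, 165). refcount(pp1)=3>1 -> COPY to pp4. 5 ppages; refcounts: pp0:3 pp1:2 pp2:2 pp3:1 pp4:1
Op 6: fork(P2) -> P3. 5 ppages; refcounts: pp0:4 pp1:2 pp2:3 pp3:1 pp4:2
P0: v0 -> pp0 = 26
P1: v0 -> pp0 = 26
P2: v0 -> pp0 = 26
P3: v0 -> pp0 = 26

Answer: 26 26 26 26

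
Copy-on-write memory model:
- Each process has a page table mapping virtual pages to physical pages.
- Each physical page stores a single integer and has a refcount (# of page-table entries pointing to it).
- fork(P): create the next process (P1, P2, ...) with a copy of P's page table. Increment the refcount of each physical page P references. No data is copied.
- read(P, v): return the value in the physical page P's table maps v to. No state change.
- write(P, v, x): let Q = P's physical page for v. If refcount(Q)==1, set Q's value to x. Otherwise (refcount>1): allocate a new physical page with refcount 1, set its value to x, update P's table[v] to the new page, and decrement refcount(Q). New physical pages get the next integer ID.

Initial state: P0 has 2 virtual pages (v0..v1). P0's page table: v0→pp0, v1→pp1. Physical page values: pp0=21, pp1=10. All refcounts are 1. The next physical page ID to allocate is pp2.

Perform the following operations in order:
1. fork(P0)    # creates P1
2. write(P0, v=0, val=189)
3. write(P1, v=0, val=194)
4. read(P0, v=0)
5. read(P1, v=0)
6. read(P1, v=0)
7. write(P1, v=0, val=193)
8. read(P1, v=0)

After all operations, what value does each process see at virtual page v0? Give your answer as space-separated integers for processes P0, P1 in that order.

Op 1: fork(P0) -> P1. 2 ppages; refcounts: pp0:2 pp1:2
Op 2: write(P0, v0, 189). refcount(pp0)=2>1 -> COPY to pp2. 3 ppages; refcounts: pp0:1 pp1:2 pp2:1
Op 3: write(P1, v0, 194). refcount(pp0)=1 -> write in place. 3 ppages; refcounts: pp0:1 pp1:2 pp2:1
Op 4: read(P0, v0) -> 189. No state change.
Op 5: read(P1, v0) -> 194. No state change.
Op 6: read(P1, v0) -> 194. No state change.
Op 7: write(P1, v0, 193). refcount(pp0)=1 -> write in place. 3 ppages; refcounts: pp0:1 pp1:2 pp2:1
Op 8: read(P1, v0) -> 193. No state change.
P0: v0 -> pp2 = 189
P1: v0 -> pp0 = 193

Answer: 189 193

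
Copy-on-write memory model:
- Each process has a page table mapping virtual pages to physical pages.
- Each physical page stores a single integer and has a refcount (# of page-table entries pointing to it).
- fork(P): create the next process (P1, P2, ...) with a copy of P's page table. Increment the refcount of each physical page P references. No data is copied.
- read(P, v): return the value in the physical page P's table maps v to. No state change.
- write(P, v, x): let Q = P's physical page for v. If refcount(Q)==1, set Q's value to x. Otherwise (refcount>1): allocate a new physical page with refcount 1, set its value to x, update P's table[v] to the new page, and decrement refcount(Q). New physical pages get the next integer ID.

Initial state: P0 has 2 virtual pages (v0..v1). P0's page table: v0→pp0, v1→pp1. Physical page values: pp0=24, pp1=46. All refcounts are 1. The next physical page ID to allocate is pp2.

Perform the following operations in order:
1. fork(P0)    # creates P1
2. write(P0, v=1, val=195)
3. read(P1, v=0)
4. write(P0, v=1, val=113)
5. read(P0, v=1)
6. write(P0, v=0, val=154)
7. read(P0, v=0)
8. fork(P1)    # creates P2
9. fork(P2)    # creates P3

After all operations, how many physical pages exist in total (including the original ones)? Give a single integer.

Answer: 4

Derivation:
Op 1: fork(P0) -> P1. 2 ppages; refcounts: pp0:2 pp1:2
Op 2: write(P0, v1, 195). refcount(pp1)=2>1 -> COPY to pp2. 3 ppages; refcounts: pp0:2 pp1:1 pp2:1
Op 3: read(P1, v0) -> 24. No state change.
Op 4: write(P0, v1, 113). refcount(pp2)=1 -> write in place. 3 ppages; refcounts: pp0:2 pp1:1 pp2:1
Op 5: read(P0, v1) -> 113. No state change.
Op 6: write(P0, v0, 154). refcount(pp0)=2>1 -> COPY to pp3. 4 ppages; refcounts: pp0:1 pp1:1 pp2:1 pp3:1
Op 7: read(P0, v0) -> 154. No state change.
Op 8: fork(P1) -> P2. 4 ppages; refcounts: pp0:2 pp1:2 pp2:1 pp3:1
Op 9: fork(P2) -> P3. 4 ppages; refcounts: pp0:3 pp1:3 pp2:1 pp3:1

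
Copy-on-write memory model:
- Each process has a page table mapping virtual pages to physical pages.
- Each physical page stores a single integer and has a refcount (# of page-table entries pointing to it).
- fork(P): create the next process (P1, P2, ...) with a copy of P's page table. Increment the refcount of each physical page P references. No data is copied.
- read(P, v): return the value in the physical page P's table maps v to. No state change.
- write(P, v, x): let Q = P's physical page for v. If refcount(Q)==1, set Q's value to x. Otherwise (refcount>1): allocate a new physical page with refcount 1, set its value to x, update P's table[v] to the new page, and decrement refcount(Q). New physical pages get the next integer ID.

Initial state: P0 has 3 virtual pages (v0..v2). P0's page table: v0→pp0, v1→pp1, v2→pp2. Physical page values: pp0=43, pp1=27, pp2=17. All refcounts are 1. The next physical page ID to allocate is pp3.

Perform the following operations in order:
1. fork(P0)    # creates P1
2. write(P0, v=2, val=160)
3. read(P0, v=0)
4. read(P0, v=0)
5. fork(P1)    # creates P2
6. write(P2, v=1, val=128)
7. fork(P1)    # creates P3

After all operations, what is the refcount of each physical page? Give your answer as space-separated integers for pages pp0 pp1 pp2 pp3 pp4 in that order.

Op 1: fork(P0) -> P1. 3 ppages; refcounts: pp0:2 pp1:2 pp2:2
Op 2: write(P0, v2, 160). refcount(pp2)=2>1 -> COPY to pp3. 4 ppages; refcounts: pp0:2 pp1:2 pp2:1 pp3:1
Op 3: read(P0, v0) -> 43. No state change.
Op 4: read(P0, v0) -> 43. No state change.
Op 5: fork(P1) -> P2. 4 ppages; refcounts: pp0:3 pp1:3 pp2:2 pp3:1
Op 6: write(P2, v1, 128). refcount(pp1)=3>1 -> COPY to pp4. 5 ppages; refcounts: pp0:3 pp1:2 pp2:2 pp3:1 pp4:1
Op 7: fork(P1) -> P3. 5 ppages; refcounts: pp0:4 pp1:3 pp2:3 pp3:1 pp4:1

Answer: 4 3 3 1 1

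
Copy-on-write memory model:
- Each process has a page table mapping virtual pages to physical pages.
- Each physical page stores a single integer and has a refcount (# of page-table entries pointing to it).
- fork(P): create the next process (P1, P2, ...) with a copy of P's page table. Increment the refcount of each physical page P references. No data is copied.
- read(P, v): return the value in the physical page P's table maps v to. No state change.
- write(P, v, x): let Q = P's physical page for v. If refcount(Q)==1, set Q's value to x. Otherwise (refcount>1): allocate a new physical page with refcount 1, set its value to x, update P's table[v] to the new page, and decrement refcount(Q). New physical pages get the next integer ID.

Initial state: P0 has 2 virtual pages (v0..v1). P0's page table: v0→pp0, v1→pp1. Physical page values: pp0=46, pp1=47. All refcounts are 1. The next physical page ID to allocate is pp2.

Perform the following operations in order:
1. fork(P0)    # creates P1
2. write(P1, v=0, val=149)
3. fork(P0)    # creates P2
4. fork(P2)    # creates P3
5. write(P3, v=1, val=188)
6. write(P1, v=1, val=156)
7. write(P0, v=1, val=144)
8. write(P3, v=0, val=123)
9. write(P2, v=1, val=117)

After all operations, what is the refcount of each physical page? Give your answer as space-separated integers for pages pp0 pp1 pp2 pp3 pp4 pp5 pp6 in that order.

Op 1: fork(P0) -> P1. 2 ppages; refcounts: pp0:2 pp1:2
Op 2: write(P1, v0, 149). refcount(pp0)=2>1 -> COPY to pp2. 3 ppages; refcounts: pp0:1 pp1:2 pp2:1
Op 3: fork(P0) -> P2. 3 ppages; refcounts: pp0:2 pp1:3 pp2:1
Op 4: fork(P2) -> P3. 3 ppages; refcounts: pp0:3 pp1:4 pp2:1
Op 5: write(P3, v1, 188). refcount(pp1)=4>1 -> COPY to pp3. 4 ppages; refcounts: pp0:3 pp1:3 pp2:1 pp3:1
Op 6: write(P1, v1, 156). refcount(pp1)=3>1 -> COPY to pp4. 5 ppages; refcounts: pp0:3 pp1:2 pp2:1 pp3:1 pp4:1
Op 7: write(P0, v1, 144). refcount(pp1)=2>1 -> COPY to pp5. 6 ppages; refcounts: pp0:3 pp1:1 pp2:1 pp3:1 pp4:1 pp5:1
Op 8: write(P3, v0, 123). refcount(pp0)=3>1 -> COPY to pp6. 7 ppages; refcounts: pp0:2 pp1:1 pp2:1 pp3:1 pp4:1 pp5:1 pp6:1
Op 9: write(P2, v1, 117). refcount(pp1)=1 -> write in place. 7 ppages; refcounts: pp0:2 pp1:1 pp2:1 pp3:1 pp4:1 pp5:1 pp6:1

Answer: 2 1 1 1 1 1 1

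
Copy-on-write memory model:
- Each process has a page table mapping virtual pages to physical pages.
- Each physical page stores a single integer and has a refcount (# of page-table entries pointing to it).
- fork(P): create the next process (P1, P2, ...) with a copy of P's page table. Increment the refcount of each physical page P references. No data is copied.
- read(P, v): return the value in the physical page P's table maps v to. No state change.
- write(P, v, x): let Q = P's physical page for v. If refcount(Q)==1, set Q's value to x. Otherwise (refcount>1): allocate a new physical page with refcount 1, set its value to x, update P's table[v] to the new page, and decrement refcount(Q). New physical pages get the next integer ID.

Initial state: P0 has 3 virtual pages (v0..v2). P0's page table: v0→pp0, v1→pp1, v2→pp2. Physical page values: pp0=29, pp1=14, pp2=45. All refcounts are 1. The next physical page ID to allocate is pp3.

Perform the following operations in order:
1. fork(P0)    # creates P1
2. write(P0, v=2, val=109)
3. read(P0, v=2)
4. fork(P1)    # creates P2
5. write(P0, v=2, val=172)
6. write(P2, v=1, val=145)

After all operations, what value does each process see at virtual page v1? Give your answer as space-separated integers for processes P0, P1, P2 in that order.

Answer: 14 14 145

Derivation:
Op 1: fork(P0) -> P1. 3 ppages; refcounts: pp0:2 pp1:2 pp2:2
Op 2: write(P0, v2, 109). refcount(pp2)=2>1 -> COPY to pp3. 4 ppages; refcounts: pp0:2 pp1:2 pp2:1 pp3:1
Op 3: read(P0, v2) -> 109. No state change.
Op 4: fork(P1) -> P2. 4 ppages; refcounts: pp0:3 pp1:3 pp2:2 pp3:1
Op 5: write(P0, v2, 172). refcount(pp3)=1 -> write in place. 4 ppages; refcounts: pp0:3 pp1:3 pp2:2 pp3:1
Op 6: write(P2, v1, 145). refcount(pp1)=3>1 -> COPY to pp4. 5 ppages; refcounts: pp0:3 pp1:2 pp2:2 pp3:1 pp4:1
P0: v1 -> pp1 = 14
P1: v1 -> pp1 = 14
P2: v1 -> pp4 = 145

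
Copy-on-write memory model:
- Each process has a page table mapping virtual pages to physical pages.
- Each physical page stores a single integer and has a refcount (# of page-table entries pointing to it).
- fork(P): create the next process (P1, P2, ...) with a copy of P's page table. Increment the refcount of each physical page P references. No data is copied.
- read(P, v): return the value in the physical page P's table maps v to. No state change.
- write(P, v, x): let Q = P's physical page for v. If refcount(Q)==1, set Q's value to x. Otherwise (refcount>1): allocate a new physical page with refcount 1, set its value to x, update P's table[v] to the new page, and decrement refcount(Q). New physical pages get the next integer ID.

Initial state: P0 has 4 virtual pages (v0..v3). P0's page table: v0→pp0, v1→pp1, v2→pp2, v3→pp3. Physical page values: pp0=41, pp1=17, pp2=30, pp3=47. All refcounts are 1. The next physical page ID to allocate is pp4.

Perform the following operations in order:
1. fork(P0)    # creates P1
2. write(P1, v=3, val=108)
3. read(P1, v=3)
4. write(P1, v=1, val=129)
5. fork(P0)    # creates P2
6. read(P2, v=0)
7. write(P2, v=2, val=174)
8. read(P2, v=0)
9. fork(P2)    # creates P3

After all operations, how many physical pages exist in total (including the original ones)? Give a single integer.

Op 1: fork(P0) -> P1. 4 ppages; refcounts: pp0:2 pp1:2 pp2:2 pp3:2
Op 2: write(P1, v3, 108). refcount(pp3)=2>1 -> COPY to pp4. 5 ppages; refcounts: pp0:2 pp1:2 pp2:2 pp3:1 pp4:1
Op 3: read(P1, v3) -> 108. No state change.
Op 4: write(P1, v1, 129). refcount(pp1)=2>1 -> COPY to pp5. 6 ppages; refcounts: pp0:2 pp1:1 pp2:2 pp3:1 pp4:1 pp5:1
Op 5: fork(P0) -> P2. 6 ppages; refcounts: pp0:3 pp1:2 pp2:3 pp3:2 pp4:1 pp5:1
Op 6: read(P2, v0) -> 41. No state change.
Op 7: write(P2, v2, 174). refcount(pp2)=3>1 -> COPY to pp6. 7 ppages; refcounts: pp0:3 pp1:2 pp2:2 pp3:2 pp4:1 pp5:1 pp6:1
Op 8: read(P2, v0) -> 41. No state change.
Op 9: fork(P2) -> P3. 7 ppages; refcounts: pp0:4 pp1:3 pp2:2 pp3:3 pp4:1 pp5:1 pp6:2

Answer: 7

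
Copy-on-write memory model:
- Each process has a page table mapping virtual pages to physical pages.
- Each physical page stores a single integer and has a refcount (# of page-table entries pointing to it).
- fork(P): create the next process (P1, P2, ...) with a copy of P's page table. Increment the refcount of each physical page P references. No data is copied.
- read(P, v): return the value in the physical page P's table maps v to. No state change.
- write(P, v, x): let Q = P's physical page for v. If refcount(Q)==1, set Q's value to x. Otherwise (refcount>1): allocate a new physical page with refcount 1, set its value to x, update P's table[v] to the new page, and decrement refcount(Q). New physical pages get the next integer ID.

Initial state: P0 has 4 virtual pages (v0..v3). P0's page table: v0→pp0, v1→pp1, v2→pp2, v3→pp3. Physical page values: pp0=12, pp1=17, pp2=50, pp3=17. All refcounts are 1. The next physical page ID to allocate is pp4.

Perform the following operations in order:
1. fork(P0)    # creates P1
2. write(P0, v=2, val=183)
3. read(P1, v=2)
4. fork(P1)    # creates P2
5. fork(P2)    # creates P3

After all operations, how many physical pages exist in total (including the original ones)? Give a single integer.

Answer: 5

Derivation:
Op 1: fork(P0) -> P1. 4 ppages; refcounts: pp0:2 pp1:2 pp2:2 pp3:2
Op 2: write(P0, v2, 183). refcount(pp2)=2>1 -> COPY to pp4. 5 ppages; refcounts: pp0:2 pp1:2 pp2:1 pp3:2 pp4:1
Op 3: read(P1, v2) -> 50. No state change.
Op 4: fork(P1) -> P2. 5 ppages; refcounts: pp0:3 pp1:3 pp2:2 pp3:3 pp4:1
Op 5: fork(P2) -> P3. 5 ppages; refcounts: pp0:4 pp1:4 pp2:3 pp3:4 pp4:1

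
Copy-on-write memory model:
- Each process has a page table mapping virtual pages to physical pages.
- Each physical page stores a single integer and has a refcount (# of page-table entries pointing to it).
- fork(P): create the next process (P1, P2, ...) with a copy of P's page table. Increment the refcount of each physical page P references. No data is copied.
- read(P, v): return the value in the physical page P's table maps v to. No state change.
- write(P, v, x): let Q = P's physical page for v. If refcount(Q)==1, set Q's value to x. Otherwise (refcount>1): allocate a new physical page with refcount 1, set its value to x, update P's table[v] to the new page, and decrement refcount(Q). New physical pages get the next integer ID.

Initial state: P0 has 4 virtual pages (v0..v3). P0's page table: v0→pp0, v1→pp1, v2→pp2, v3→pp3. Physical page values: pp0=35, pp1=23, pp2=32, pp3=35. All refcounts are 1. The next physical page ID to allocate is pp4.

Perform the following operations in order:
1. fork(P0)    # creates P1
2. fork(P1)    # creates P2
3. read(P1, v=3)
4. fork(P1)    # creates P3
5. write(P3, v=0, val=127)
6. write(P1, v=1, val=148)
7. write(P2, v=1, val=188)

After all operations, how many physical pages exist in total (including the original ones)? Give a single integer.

Answer: 7

Derivation:
Op 1: fork(P0) -> P1. 4 ppages; refcounts: pp0:2 pp1:2 pp2:2 pp3:2
Op 2: fork(P1) -> P2. 4 ppages; refcounts: pp0:3 pp1:3 pp2:3 pp3:3
Op 3: read(P1, v3) -> 35. No state change.
Op 4: fork(P1) -> P3. 4 ppages; refcounts: pp0:4 pp1:4 pp2:4 pp3:4
Op 5: write(P3, v0, 127). refcount(pp0)=4>1 -> COPY to pp4. 5 ppages; refcounts: pp0:3 pp1:4 pp2:4 pp3:4 pp4:1
Op 6: write(P1, v1, 148). refcount(pp1)=4>1 -> COPY to pp5. 6 ppages; refcounts: pp0:3 pp1:3 pp2:4 pp3:4 pp4:1 pp5:1
Op 7: write(P2, v1, 188). refcount(pp1)=3>1 -> COPY to pp6. 7 ppages; refcounts: pp0:3 pp1:2 pp2:4 pp3:4 pp4:1 pp5:1 pp6:1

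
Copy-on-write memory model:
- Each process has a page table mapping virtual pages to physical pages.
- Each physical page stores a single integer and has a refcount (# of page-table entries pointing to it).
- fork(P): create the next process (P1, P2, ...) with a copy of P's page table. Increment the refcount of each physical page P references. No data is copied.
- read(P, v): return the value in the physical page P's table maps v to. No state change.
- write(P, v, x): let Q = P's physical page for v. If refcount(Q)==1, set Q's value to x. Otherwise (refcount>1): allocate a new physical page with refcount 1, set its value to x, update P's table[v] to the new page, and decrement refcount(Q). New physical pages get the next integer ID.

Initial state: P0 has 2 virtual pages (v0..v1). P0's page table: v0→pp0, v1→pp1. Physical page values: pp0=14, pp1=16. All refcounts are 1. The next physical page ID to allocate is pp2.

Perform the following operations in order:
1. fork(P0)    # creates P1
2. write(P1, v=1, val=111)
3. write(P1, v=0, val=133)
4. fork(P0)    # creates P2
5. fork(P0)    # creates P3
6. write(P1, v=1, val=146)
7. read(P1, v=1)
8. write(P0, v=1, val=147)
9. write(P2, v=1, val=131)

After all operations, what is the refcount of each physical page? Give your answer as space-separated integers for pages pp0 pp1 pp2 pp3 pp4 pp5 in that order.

Op 1: fork(P0) -> P1. 2 ppages; refcounts: pp0:2 pp1:2
Op 2: write(P1, v1, 111). refcount(pp1)=2>1 -> COPY to pp2. 3 ppages; refcounts: pp0:2 pp1:1 pp2:1
Op 3: write(P1, v0, 133). refcount(pp0)=2>1 -> COPY to pp3. 4 ppages; refcounts: pp0:1 pp1:1 pp2:1 pp3:1
Op 4: fork(P0) -> P2. 4 ppages; refcounts: pp0:2 pp1:2 pp2:1 pp3:1
Op 5: fork(P0) -> P3. 4 ppages; refcounts: pp0:3 pp1:3 pp2:1 pp3:1
Op 6: write(P1, v1, 146). refcount(pp2)=1 -> write in place. 4 ppages; refcounts: pp0:3 pp1:3 pp2:1 pp3:1
Op 7: read(P1, v1) -> 146. No state change.
Op 8: write(P0, v1, 147). refcount(pp1)=3>1 -> COPY to pp4. 5 ppages; refcounts: pp0:3 pp1:2 pp2:1 pp3:1 pp4:1
Op 9: write(P2, v1, 131). refcount(pp1)=2>1 -> COPY to pp5. 6 ppages; refcounts: pp0:3 pp1:1 pp2:1 pp3:1 pp4:1 pp5:1

Answer: 3 1 1 1 1 1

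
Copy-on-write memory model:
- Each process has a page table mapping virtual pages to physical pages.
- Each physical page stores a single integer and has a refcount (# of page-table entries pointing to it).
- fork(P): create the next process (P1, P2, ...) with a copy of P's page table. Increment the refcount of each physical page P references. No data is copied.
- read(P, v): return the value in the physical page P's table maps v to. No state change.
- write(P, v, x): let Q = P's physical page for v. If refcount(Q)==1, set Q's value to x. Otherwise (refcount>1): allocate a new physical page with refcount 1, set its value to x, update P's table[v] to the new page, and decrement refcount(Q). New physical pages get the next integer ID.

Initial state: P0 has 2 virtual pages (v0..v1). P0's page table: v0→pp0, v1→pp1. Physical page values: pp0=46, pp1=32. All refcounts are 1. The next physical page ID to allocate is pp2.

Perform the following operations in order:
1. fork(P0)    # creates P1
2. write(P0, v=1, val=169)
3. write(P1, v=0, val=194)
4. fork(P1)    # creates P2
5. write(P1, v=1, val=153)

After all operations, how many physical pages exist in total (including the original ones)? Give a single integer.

Op 1: fork(P0) -> P1. 2 ppages; refcounts: pp0:2 pp1:2
Op 2: write(P0, v1, 169). refcount(pp1)=2>1 -> COPY to pp2. 3 ppages; refcounts: pp0:2 pp1:1 pp2:1
Op 3: write(P1, v0, 194). refcount(pp0)=2>1 -> COPY to pp3. 4 ppages; refcounts: pp0:1 pp1:1 pp2:1 pp3:1
Op 4: fork(P1) -> P2. 4 ppages; refcounts: pp0:1 pp1:2 pp2:1 pp3:2
Op 5: write(P1, v1, 153). refcount(pp1)=2>1 -> COPY to pp4. 5 ppages; refcounts: pp0:1 pp1:1 pp2:1 pp3:2 pp4:1

Answer: 5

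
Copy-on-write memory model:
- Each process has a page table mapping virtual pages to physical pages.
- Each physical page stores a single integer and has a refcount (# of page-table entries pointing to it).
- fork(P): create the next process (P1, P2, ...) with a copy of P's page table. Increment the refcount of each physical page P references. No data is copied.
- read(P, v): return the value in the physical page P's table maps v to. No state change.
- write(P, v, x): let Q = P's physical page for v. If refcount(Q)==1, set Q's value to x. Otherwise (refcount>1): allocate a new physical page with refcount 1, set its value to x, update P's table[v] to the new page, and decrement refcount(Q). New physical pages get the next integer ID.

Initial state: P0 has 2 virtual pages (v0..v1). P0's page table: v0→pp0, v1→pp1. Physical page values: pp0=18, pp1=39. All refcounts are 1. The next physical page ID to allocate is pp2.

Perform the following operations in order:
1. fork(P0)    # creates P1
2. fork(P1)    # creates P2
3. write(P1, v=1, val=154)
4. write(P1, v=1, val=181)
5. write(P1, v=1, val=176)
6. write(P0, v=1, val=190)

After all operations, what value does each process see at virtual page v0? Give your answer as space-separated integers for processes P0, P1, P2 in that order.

Op 1: fork(P0) -> P1. 2 ppages; refcounts: pp0:2 pp1:2
Op 2: fork(P1) -> P2. 2 ppages; refcounts: pp0:3 pp1:3
Op 3: write(P1, v1, 154). refcount(pp1)=3>1 -> COPY to pp2. 3 ppages; refcounts: pp0:3 pp1:2 pp2:1
Op 4: write(P1, v1, 181). refcount(pp2)=1 -> write in place. 3 ppages; refcounts: pp0:3 pp1:2 pp2:1
Op 5: write(P1, v1, 176). refcount(pp2)=1 -> write in place. 3 ppages; refcounts: pp0:3 pp1:2 pp2:1
Op 6: write(P0, v1, 190). refcount(pp1)=2>1 -> COPY to pp3. 4 ppages; refcounts: pp0:3 pp1:1 pp2:1 pp3:1
P0: v0 -> pp0 = 18
P1: v0 -> pp0 = 18
P2: v0 -> pp0 = 18

Answer: 18 18 18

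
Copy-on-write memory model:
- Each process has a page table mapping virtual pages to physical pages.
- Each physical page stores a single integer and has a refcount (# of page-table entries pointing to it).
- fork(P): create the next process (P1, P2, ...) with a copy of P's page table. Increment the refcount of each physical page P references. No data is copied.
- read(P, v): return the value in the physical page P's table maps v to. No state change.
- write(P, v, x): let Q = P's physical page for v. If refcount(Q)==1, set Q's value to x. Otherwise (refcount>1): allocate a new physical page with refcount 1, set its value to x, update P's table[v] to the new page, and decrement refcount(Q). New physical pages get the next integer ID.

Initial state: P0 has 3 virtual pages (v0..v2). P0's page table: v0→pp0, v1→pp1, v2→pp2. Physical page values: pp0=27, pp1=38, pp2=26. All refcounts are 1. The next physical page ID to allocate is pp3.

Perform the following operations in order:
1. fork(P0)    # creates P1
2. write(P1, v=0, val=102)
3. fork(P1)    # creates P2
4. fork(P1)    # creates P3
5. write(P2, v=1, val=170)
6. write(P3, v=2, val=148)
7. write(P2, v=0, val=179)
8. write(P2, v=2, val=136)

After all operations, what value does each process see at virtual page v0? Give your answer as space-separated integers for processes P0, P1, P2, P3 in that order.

Op 1: fork(P0) -> P1. 3 ppages; refcounts: pp0:2 pp1:2 pp2:2
Op 2: write(P1, v0, 102). refcount(pp0)=2>1 -> COPY to pp3. 4 ppages; refcounts: pp0:1 pp1:2 pp2:2 pp3:1
Op 3: fork(P1) -> P2. 4 ppages; refcounts: pp0:1 pp1:3 pp2:3 pp3:2
Op 4: fork(P1) -> P3. 4 ppages; refcounts: pp0:1 pp1:4 pp2:4 pp3:3
Op 5: write(P2, v1, 170). refcount(pp1)=4>1 -> COPY to pp4. 5 ppages; refcounts: pp0:1 pp1:3 pp2:4 pp3:3 pp4:1
Op 6: write(P3, v2, 148). refcount(pp2)=4>1 -> COPY to pp5. 6 ppages; refcounts: pp0:1 pp1:3 pp2:3 pp3:3 pp4:1 pp5:1
Op 7: write(P2, v0, 179). refcount(pp3)=3>1 -> COPY to pp6. 7 ppages; refcounts: pp0:1 pp1:3 pp2:3 pp3:2 pp4:1 pp5:1 pp6:1
Op 8: write(P2, v2, 136). refcount(pp2)=3>1 -> COPY to pp7. 8 ppages; refcounts: pp0:1 pp1:3 pp2:2 pp3:2 pp4:1 pp5:1 pp6:1 pp7:1
P0: v0 -> pp0 = 27
P1: v0 -> pp3 = 102
P2: v0 -> pp6 = 179
P3: v0 -> pp3 = 102

Answer: 27 102 179 102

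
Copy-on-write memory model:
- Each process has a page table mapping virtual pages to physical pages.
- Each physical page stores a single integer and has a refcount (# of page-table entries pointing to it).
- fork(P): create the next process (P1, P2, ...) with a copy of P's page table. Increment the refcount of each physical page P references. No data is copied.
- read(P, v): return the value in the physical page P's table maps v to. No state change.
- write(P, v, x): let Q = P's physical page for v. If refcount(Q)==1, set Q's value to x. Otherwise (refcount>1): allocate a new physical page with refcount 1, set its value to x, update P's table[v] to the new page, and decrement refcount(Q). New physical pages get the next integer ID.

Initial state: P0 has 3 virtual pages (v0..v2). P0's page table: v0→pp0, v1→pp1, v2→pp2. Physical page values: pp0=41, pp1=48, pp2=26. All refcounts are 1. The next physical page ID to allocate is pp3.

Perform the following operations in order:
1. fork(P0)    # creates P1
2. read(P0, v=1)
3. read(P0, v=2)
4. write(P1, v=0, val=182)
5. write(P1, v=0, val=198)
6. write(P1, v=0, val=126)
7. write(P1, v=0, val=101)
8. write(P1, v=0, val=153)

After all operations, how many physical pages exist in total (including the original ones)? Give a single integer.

Op 1: fork(P0) -> P1. 3 ppages; refcounts: pp0:2 pp1:2 pp2:2
Op 2: read(P0, v1) -> 48. No state change.
Op 3: read(P0, v2) -> 26. No state change.
Op 4: write(P1, v0, 182). refcount(pp0)=2>1 -> COPY to pp3. 4 ppages; refcounts: pp0:1 pp1:2 pp2:2 pp3:1
Op 5: write(P1, v0, 198). refcount(pp3)=1 -> write in place. 4 ppages; refcounts: pp0:1 pp1:2 pp2:2 pp3:1
Op 6: write(P1, v0, 126). refcount(pp3)=1 -> write in place. 4 ppages; refcounts: pp0:1 pp1:2 pp2:2 pp3:1
Op 7: write(P1, v0, 101). refcount(pp3)=1 -> write in place. 4 ppages; refcounts: pp0:1 pp1:2 pp2:2 pp3:1
Op 8: write(P1, v0, 153). refcount(pp3)=1 -> write in place. 4 ppages; refcounts: pp0:1 pp1:2 pp2:2 pp3:1

Answer: 4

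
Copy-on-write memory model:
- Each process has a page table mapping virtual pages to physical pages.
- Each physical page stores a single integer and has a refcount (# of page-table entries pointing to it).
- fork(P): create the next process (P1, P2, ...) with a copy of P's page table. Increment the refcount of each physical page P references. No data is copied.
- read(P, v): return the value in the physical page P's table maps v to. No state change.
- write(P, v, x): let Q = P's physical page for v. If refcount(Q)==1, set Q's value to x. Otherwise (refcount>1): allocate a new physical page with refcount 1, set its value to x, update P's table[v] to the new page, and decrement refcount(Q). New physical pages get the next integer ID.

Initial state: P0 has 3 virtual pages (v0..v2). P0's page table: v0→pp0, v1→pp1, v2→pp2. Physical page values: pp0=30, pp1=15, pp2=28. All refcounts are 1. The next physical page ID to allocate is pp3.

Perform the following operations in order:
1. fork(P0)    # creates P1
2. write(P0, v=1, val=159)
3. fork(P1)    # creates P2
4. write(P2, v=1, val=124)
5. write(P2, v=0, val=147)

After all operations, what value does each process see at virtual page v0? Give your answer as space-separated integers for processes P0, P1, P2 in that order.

Answer: 30 30 147

Derivation:
Op 1: fork(P0) -> P1. 3 ppages; refcounts: pp0:2 pp1:2 pp2:2
Op 2: write(P0, v1, 159). refcount(pp1)=2>1 -> COPY to pp3. 4 ppages; refcounts: pp0:2 pp1:1 pp2:2 pp3:1
Op 3: fork(P1) -> P2. 4 ppages; refcounts: pp0:3 pp1:2 pp2:3 pp3:1
Op 4: write(P2, v1, 124). refcount(pp1)=2>1 -> COPY to pp4. 5 ppages; refcounts: pp0:3 pp1:1 pp2:3 pp3:1 pp4:1
Op 5: write(P2, v0, 147). refcount(pp0)=3>1 -> COPY to pp5. 6 ppages; refcounts: pp0:2 pp1:1 pp2:3 pp3:1 pp4:1 pp5:1
P0: v0 -> pp0 = 30
P1: v0 -> pp0 = 30
P2: v0 -> pp5 = 147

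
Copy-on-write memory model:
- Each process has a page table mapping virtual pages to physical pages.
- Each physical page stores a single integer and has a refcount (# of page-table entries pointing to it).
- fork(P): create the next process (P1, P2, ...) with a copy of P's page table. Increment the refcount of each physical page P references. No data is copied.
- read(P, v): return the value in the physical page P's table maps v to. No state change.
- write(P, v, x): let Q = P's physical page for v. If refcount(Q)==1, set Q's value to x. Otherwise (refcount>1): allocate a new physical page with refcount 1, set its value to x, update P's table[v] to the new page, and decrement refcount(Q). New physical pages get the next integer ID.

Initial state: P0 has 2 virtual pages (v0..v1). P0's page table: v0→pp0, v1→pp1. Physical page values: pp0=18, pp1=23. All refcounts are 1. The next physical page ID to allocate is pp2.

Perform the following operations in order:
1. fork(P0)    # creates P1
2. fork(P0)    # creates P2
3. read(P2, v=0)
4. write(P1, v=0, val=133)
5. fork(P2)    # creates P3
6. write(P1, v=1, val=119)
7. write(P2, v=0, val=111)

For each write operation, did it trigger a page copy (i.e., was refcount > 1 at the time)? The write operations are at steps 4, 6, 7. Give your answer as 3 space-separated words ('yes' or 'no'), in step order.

Op 1: fork(P0) -> P1. 2 ppages; refcounts: pp0:2 pp1:2
Op 2: fork(P0) -> P2. 2 ppages; refcounts: pp0:3 pp1:3
Op 3: read(P2, v0) -> 18. No state change.
Op 4: write(P1, v0, 133). refcount(pp0)=3>1 -> COPY to pp2. 3 ppages; refcounts: pp0:2 pp1:3 pp2:1
Op 5: fork(P2) -> P3. 3 ppages; refcounts: pp0:3 pp1:4 pp2:1
Op 6: write(P1, v1, 119). refcount(pp1)=4>1 -> COPY to pp3. 4 ppages; refcounts: pp0:3 pp1:3 pp2:1 pp3:1
Op 7: write(P2, v0, 111). refcount(pp0)=3>1 -> COPY to pp4. 5 ppages; refcounts: pp0:2 pp1:3 pp2:1 pp3:1 pp4:1

yes yes yes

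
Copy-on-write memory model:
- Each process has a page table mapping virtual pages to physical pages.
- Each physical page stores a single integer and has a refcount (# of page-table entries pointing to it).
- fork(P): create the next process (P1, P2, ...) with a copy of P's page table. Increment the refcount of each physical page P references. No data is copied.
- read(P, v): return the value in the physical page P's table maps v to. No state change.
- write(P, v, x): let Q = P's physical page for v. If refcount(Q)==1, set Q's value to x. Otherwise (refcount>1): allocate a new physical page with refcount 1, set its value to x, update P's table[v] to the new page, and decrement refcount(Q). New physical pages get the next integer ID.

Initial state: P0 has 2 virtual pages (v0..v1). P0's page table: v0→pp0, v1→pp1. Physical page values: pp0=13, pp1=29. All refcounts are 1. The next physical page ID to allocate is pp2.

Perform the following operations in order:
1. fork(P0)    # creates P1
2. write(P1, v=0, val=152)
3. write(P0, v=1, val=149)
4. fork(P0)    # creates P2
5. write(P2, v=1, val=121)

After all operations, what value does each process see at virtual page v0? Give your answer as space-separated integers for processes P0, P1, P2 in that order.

Answer: 13 152 13

Derivation:
Op 1: fork(P0) -> P1. 2 ppages; refcounts: pp0:2 pp1:2
Op 2: write(P1, v0, 152). refcount(pp0)=2>1 -> COPY to pp2. 3 ppages; refcounts: pp0:1 pp1:2 pp2:1
Op 3: write(P0, v1, 149). refcount(pp1)=2>1 -> COPY to pp3. 4 ppages; refcounts: pp0:1 pp1:1 pp2:1 pp3:1
Op 4: fork(P0) -> P2. 4 ppages; refcounts: pp0:2 pp1:1 pp2:1 pp3:2
Op 5: write(P2, v1, 121). refcount(pp3)=2>1 -> COPY to pp4. 5 ppages; refcounts: pp0:2 pp1:1 pp2:1 pp3:1 pp4:1
P0: v0 -> pp0 = 13
P1: v0 -> pp2 = 152
P2: v0 -> pp0 = 13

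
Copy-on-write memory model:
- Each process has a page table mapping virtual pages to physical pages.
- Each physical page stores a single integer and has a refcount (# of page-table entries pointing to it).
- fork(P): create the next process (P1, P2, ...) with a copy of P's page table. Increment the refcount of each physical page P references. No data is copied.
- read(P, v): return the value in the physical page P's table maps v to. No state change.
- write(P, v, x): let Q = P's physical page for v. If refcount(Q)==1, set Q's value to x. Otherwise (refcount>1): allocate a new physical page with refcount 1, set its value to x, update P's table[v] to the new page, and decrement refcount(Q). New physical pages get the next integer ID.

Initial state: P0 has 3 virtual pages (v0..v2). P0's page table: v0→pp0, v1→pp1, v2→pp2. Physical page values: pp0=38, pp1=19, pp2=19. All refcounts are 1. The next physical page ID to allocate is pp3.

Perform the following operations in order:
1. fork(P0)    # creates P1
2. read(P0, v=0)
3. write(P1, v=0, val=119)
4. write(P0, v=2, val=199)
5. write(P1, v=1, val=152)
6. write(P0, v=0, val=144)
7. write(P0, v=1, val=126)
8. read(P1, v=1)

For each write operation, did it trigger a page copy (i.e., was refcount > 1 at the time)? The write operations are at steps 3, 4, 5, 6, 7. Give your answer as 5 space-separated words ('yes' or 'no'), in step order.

Op 1: fork(P0) -> P1. 3 ppages; refcounts: pp0:2 pp1:2 pp2:2
Op 2: read(P0, v0) -> 38. No state change.
Op 3: write(P1, v0, 119). refcount(pp0)=2>1 -> COPY to pp3. 4 ppages; refcounts: pp0:1 pp1:2 pp2:2 pp3:1
Op 4: write(P0, v2, 199). refcount(pp2)=2>1 -> COPY to pp4. 5 ppages; refcounts: pp0:1 pp1:2 pp2:1 pp3:1 pp4:1
Op 5: write(P1, v1, 152). refcount(pp1)=2>1 -> COPY to pp5. 6 ppages; refcounts: pp0:1 pp1:1 pp2:1 pp3:1 pp4:1 pp5:1
Op 6: write(P0, v0, 144). refcount(pp0)=1 -> write in place. 6 ppages; refcounts: pp0:1 pp1:1 pp2:1 pp3:1 pp4:1 pp5:1
Op 7: write(P0, v1, 126). refcount(pp1)=1 -> write in place. 6 ppages; refcounts: pp0:1 pp1:1 pp2:1 pp3:1 pp4:1 pp5:1
Op 8: read(P1, v1) -> 152. No state change.

yes yes yes no no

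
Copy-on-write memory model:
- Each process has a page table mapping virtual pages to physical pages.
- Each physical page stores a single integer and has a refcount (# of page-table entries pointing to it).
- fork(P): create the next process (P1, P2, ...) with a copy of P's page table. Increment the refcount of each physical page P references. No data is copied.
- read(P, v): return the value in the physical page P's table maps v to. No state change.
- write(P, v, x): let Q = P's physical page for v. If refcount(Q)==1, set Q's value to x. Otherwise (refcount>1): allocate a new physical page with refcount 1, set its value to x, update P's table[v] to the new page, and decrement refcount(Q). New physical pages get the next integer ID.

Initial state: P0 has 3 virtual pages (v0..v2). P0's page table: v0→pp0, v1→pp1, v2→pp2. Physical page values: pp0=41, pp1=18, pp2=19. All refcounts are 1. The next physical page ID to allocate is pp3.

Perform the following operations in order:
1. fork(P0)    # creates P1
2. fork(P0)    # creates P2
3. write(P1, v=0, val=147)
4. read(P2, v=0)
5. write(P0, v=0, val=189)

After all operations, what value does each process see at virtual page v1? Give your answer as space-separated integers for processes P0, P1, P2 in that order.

Op 1: fork(P0) -> P1. 3 ppages; refcounts: pp0:2 pp1:2 pp2:2
Op 2: fork(P0) -> P2. 3 ppages; refcounts: pp0:3 pp1:3 pp2:3
Op 3: write(P1, v0, 147). refcount(pp0)=3>1 -> COPY to pp3. 4 ppages; refcounts: pp0:2 pp1:3 pp2:3 pp3:1
Op 4: read(P2, v0) -> 41. No state change.
Op 5: write(P0, v0, 189). refcount(pp0)=2>1 -> COPY to pp4. 5 ppages; refcounts: pp0:1 pp1:3 pp2:3 pp3:1 pp4:1
P0: v1 -> pp1 = 18
P1: v1 -> pp1 = 18
P2: v1 -> pp1 = 18

Answer: 18 18 18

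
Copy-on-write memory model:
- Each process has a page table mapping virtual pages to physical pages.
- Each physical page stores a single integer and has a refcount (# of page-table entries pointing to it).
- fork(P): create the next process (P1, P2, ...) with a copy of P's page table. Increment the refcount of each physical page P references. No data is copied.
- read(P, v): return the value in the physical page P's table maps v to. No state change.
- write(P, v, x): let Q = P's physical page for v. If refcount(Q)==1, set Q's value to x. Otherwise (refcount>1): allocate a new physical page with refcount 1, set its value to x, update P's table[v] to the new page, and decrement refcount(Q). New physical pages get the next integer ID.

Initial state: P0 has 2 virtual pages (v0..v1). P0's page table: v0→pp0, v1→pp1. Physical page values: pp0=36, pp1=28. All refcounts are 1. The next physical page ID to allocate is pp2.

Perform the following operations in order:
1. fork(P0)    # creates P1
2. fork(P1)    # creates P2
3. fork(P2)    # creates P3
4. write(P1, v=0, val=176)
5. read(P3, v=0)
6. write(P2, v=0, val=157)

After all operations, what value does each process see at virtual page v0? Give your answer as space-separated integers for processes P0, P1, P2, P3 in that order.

Answer: 36 176 157 36

Derivation:
Op 1: fork(P0) -> P1. 2 ppages; refcounts: pp0:2 pp1:2
Op 2: fork(P1) -> P2. 2 ppages; refcounts: pp0:3 pp1:3
Op 3: fork(P2) -> P3. 2 ppages; refcounts: pp0:4 pp1:4
Op 4: write(P1, v0, 176). refcount(pp0)=4>1 -> COPY to pp2. 3 ppages; refcounts: pp0:3 pp1:4 pp2:1
Op 5: read(P3, v0) -> 36. No state change.
Op 6: write(P2, v0, 157). refcount(pp0)=3>1 -> COPY to pp3. 4 ppages; refcounts: pp0:2 pp1:4 pp2:1 pp3:1
P0: v0 -> pp0 = 36
P1: v0 -> pp2 = 176
P2: v0 -> pp3 = 157
P3: v0 -> pp0 = 36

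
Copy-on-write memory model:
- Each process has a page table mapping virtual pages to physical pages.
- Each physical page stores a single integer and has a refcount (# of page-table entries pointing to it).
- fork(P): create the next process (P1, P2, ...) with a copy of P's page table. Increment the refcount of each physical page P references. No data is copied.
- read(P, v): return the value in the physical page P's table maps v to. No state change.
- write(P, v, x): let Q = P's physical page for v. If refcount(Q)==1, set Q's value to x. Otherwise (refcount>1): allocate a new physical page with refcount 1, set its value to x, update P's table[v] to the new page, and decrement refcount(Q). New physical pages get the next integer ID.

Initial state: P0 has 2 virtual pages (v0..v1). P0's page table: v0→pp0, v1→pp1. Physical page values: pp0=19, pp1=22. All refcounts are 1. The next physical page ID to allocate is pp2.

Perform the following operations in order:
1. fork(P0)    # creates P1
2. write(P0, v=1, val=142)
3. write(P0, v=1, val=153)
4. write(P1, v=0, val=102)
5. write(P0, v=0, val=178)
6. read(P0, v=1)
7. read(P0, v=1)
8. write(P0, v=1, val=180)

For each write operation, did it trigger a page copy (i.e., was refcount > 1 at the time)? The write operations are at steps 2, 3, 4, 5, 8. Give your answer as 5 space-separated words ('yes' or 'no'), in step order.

Op 1: fork(P0) -> P1. 2 ppages; refcounts: pp0:2 pp1:2
Op 2: write(P0, v1, 142). refcount(pp1)=2>1 -> COPY to pp2. 3 ppages; refcounts: pp0:2 pp1:1 pp2:1
Op 3: write(P0, v1, 153). refcount(pp2)=1 -> write in place. 3 ppages; refcounts: pp0:2 pp1:1 pp2:1
Op 4: write(P1, v0, 102). refcount(pp0)=2>1 -> COPY to pp3. 4 ppages; refcounts: pp0:1 pp1:1 pp2:1 pp3:1
Op 5: write(P0, v0, 178). refcount(pp0)=1 -> write in place. 4 ppages; refcounts: pp0:1 pp1:1 pp2:1 pp3:1
Op 6: read(P0, v1) -> 153. No state change.
Op 7: read(P0, v1) -> 153. No state change.
Op 8: write(P0, v1, 180). refcount(pp2)=1 -> write in place. 4 ppages; refcounts: pp0:1 pp1:1 pp2:1 pp3:1

yes no yes no no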